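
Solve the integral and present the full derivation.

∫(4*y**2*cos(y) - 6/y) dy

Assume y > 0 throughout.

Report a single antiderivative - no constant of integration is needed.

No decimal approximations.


Step 1. Rewrite: now ∫(-6/y) dy + ∫(4*y**2*cos(y)) dy.
Step 2. Evaluate the standard form [assuming y > 0]: now -6*log(y) + ∫(4*y**2*cos(y)) dy.
Step 3. Integrate ∫(4*y**2*cos(y)) dy by parts with u = y**2, dv = (4*cos(y)) dy, so v = 4*sin(y): now 4*y**2*sin(y) - 6*log(y) + ∫(-8*y*sin(y)) dy.
Step 4. Integrate ∫(-8*y*sin(y)) dy by parts with u = y, dv = (-8*sin(y)) dy, so v = 8*cos(y): now 4*y**2*sin(y) + 8*y*cos(y) - 6*log(y) + ∫(-8*cos(y)) dy.
Step 5. Evaluate the standard form: now 4*y**2*sin(y) + 8*y*cos(y) - 6*log(y) - 8*sin(y).
Answer: 4*y**2*sin(y) + 8*y*cos(y) - 6*log(y) - 8*sin(y).


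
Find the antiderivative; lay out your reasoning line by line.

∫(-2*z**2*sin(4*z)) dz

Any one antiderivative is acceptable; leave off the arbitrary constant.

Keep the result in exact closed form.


Step 1. Integrate ∫(-2*z**2*sin(4*z)) dz by parts with u = z**2, dv = (-2*sin(4*z)) dz, so v = cos(4*z)/2: now z**2*cos(4*z)/2 + ∫(-z*cos(4*z)) dz.
Step 2. Integrate ∫(-z*cos(4*z)) dz by parts with u = z, dv = (-cos(4*z)) dz, so v = -sin(4*z)/4: now z**2*cos(4*z)/2 - z*sin(4*z)/4 + ∫(sin(4*z)/4) dz.
Step 3. Evaluate the standard form: now z**2*cos(4*z)/2 - z*sin(4*z)/4 - cos(4*z)/16.
Answer: z**2*cos(4*z)/2 - z*sin(4*z)/4 - cos(4*z)/16.


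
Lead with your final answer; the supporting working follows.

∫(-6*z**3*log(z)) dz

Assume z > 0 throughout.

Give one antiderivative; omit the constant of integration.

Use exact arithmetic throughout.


The answer is -3*z**4*log(z)/2 + 3*z**4/8.
Step 1. Integrate ∫(-6*z**3*log(z)) dz by parts with u = log(z), dv = (-6*z**3) dz, so v = -3*z**4/2 [assuming z > 0]: now -3*z**4*log(z)/2 + ∫(3*z**3/2) dz.
Step 2. Evaluate the standard form: now -3*z**4*log(z)/2 + 3*z**4/8.
Answer: -3*z**4*log(z)/2 + 3*z**4/8.


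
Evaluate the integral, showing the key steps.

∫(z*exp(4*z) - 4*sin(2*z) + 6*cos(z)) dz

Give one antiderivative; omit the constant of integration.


Step 1. Rewrite: now ∫(z*exp(4*z)) dz + ∫(-4*sin(2*z)) dz + ∫(6*cos(z)) dz.
Step 2. Evaluate the standard form: now 6*sin(z) + ∫(z*exp(4*z)) dz + ∫(-4*sin(2*z)) dz.
Step 3. Integrate ∫(z*exp(4*z)) dz by parts with u = z, dv = (exp(4*z)) dz, so v = exp(4*z)/4: now z*exp(4*z)/4 + 6*sin(z) + ∫(-exp(4*z)/4) dz + ∫(-4*sin(2*z)) dz.
Step 4. Evaluate the standard form: now z*exp(4*z)/4 - exp(4*z)/16 + 6*sin(z) + ∫(-4*sin(2*z)) dz.
Step 5. Evaluate the standard form: now z*exp(4*z)/4 - exp(4*z)/16 + 6*sin(z) + 2*cos(2*z).
Answer: z*exp(4*z)/4 - exp(4*z)/16 + 6*sin(z) + 2*cos(2*z).


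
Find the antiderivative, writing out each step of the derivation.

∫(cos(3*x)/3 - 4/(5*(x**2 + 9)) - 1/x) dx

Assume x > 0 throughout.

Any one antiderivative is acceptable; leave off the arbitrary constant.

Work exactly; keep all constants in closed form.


Step 1. Rewrite: now ∫(-1/x) dx + ∫(-4/(5*(x**2 + 9))) dx + ∫(cos(3*x)/3) dx.
Step 2. Evaluate the standard form [assuming x > 0]: now -log(x) + ∫(-4/(5*(x**2 + 9))) dx + ∫(cos(3*x)/3) dx.
Step 3. Evaluate the standard form: now -log(x) - 4*atan(x/3)/15 + ∫(cos(3*x)/3) dx.
Step 4. Evaluate the standard form: now -log(x) + sin(3*x)/9 - 4*atan(x/3)/15.
Answer: -log(x) + sin(3*x)/9 - 4*atan(x/3)/15.


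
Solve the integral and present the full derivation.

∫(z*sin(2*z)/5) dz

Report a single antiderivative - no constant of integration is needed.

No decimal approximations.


Step 1. Integrate ∫(z*sin(2*z)/5) dz by parts with u = z, dv = (sin(2*z)/5) dz, so v = -cos(2*z)/10: now -z*cos(2*z)/10 + ∫(cos(2*z)/10) dz.
Step 2. Evaluate the standard form: now -z*cos(2*z)/10 + sin(2*z)/20.
Answer: -z*cos(2*z)/10 + sin(2*z)/20.


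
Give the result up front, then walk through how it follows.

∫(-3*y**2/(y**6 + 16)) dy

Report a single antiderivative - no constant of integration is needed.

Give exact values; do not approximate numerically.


The answer is -atan(y**3/4)/4.
Step 1. Substitute u = y**3, turning ∫(-3*y**2/(y**6 + 16)) dy into ∫(-1/(u**2 + 16)) du: now ∫(-1/(u**2 + 16)) du.
Step 2. Evaluate the standard form: now -atan(u/4)/4.
Step 3. Substitute back u = y**3: now -atan(y**3/4)/4.
Answer: -atan(y**3/4)/4.


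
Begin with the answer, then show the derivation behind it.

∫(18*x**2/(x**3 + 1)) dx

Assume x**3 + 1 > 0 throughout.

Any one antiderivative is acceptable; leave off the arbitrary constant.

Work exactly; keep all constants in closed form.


The answer is 6*log(x**3 + 1).
Step 1. Substitute u = x**3 + 1, turning ∫(18*x**2/(x**3 + 1)) dx into ∫(6/u) du: now ∫(6/u) du.
Step 2. Evaluate the standard form [assuming u > 0]: now 6*log(u).
Step 3. Substitute back u = x**3 + 1: now 6*log(x**3 + 1).
Answer: 6*log(x**3 + 1).


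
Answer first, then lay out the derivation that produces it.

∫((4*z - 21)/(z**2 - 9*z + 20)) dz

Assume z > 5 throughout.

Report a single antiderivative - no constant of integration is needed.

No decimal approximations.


The answer is -log(z - 5) + 5*log(z - 4).
Step 1. Decompose ∫((4*z - 21)/(z**2 - 9*z + 20)) dz by partial fractions, (4*z - 21)/(z**2 - 9*z + 20) = 5/(z - 4) - 1/(z - 5): now ∫(-1/(z - 5)) dz + ∫(5/(z - 4)) dz.
Step 2. Evaluate the standard form [assuming z > 4]: now 5*log(z - 4) + ∫(-1/(z - 5)) dz.
Step 3. Evaluate the standard form [assuming z > 5]: now -log(z - 5) + 5*log(z - 4).
Answer: -log(z - 5) + 5*log(z - 4).


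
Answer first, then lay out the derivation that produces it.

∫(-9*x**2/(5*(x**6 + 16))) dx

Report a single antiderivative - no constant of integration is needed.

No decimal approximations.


The answer is -3*atan(x**3/4)/20.
Step 1. Substitute u = x**3, turning ∫(-9*x**2/(5*(x**6 + 16))) dx into ∫(-3/(5*(u**2 + 16))) du: now ∫(-3/(5*(u**2 + 16))) du.
Step 2. Evaluate the standard form: now -3*atan(u/4)/20.
Step 3. Substitute back u = x**3: now -3*atan(x**3/4)/20.
Answer: -3*atan(x**3/4)/20.


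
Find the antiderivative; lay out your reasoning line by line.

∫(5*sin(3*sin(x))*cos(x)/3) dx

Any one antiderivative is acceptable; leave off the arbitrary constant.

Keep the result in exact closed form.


Step 1. Substitute u = sin(x), turning ∫(5*sin(3*sin(x))*cos(x)/3) dx into ∫(5*sin(3*u)/3) du: now ∫(5*sin(3*u)/3) du.
Step 2. Evaluate the standard form: now -5*cos(3*u)/9.
Step 3. Substitute back u = sin(x): now -5*cos(3*sin(x))/9.
Answer: -5*cos(3*sin(x))/9.


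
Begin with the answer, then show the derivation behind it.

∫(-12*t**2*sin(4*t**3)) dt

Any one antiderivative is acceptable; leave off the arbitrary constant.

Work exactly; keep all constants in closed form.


The answer is cos(4*t**3).
Step 1. Substitute u = t**3, turning ∫(-12*t**2*sin(4*t**3)) dt into ∫(-4*sin(4*u)) du: now ∫(-4*sin(4*u)) du.
Step 2. Evaluate the standard form: now cos(4*u).
Step 3. Substitute back u = t**3: now cos(4*t**3).
Answer: cos(4*t**3).


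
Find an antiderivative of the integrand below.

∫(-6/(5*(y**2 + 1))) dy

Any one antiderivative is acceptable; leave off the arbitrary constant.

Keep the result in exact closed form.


Answer: -6*atan(y)/5.


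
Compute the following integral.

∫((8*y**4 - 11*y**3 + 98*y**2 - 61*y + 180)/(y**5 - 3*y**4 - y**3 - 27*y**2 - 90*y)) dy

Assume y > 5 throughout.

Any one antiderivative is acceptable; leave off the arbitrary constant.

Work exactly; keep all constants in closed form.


Answer: -2*log(y) + 5*log(y - 5) + 5*log(y + 2) - 2*atan(y/3)/3.


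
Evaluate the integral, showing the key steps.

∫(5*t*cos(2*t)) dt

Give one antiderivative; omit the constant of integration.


Step 1. Integrate ∫(5*t*cos(2*t)) dt by parts with u = t, dv = (5*cos(2*t)) dt, so v = 5*sin(2*t)/2: now 5*t*sin(2*t)/2 + ∫(-5*sin(2*t)/2) dt.
Step 2. Evaluate the standard form: now 5*t*sin(2*t)/2 + 5*cos(2*t)/4.
Answer: 5*t*sin(2*t)/2 + 5*cos(2*t)/4.


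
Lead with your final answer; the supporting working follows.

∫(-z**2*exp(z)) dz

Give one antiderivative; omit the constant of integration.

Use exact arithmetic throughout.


The answer is -z**2*exp(z) + 2*z*exp(z) - 2*exp(z).
Step 1. Integrate ∫(-z**2*exp(z)) dz by parts with u = z**2, dv = (-exp(z)) dz, so v = -exp(z): now -z**2*exp(z) + ∫(2*z*exp(z)) dz.
Step 2. Integrate ∫(2*z*exp(z)) dz by parts with u = z, dv = (2*exp(z)) dz, so v = 2*exp(z): now -z**2*exp(z) + 2*z*exp(z) + ∫(-2*exp(z)) dz.
Step 3. Evaluate the standard form: now -z**2*exp(z) + 2*z*exp(z) - 2*exp(z).
Answer: -z**2*exp(z) + 2*z*exp(z) - 2*exp(z).


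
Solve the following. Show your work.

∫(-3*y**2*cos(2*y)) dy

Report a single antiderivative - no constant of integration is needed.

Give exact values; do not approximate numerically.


Step 1. Integrate ∫(-3*y**2*cos(2*y)) dy by parts with u = y**2, dv = (-3*cos(2*y)) dy, so v = -3*sin(2*y)/2: now -3*y**2*sin(2*y)/2 + ∫(3*y*sin(2*y)) dy.
Step 2. Integrate ∫(3*y*sin(2*y)) dy by parts with u = y, dv = (3*sin(2*y)) dy, so v = -3*cos(2*y)/2: now -3*y**2*sin(2*y)/2 - 3*y*cos(2*y)/2 + ∫(3*cos(2*y)/2) dy.
Step 3. Evaluate the standard form: now -3*y**2*sin(2*y)/2 - 3*y*cos(2*y)/2 + 3*sin(2*y)/4.
Answer: -3*y**2*sin(2*y)/2 - 3*y*cos(2*y)/2 + 3*sin(2*y)/4.


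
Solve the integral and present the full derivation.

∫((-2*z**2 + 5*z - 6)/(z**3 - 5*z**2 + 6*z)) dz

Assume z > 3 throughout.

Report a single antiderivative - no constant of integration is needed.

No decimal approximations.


Step 1. Decompose ∫((-2*z**2 + 5*z - 6)/(z**3 - 5*z**2 + 6*z)) dz by partial fractions, (-2*z**2 + 5*z - 6)/(z**3 - 5*z**2 + 6*z) = 2/(z - 2) - 3/(z - 3) - 1/z: now ∫(-1/z) dz + ∫(-3/(z - 3)) dz + ∫(2/(z - 2)) dz.
Step 2. Evaluate the standard form [assuming z > 0]: now -log(z) + ∫(-3/(z - 3)) dz + ∫(2/(z - 2)) dz.
Step 3. Evaluate the standard form [assuming z > 2]: now -log(z) + 2*log(z - 2) + ∫(-3/(z - 3)) dz.
Step 4. Evaluate the standard form [assuming z > 3]: now -log(z) - 3*log(z - 3) + 2*log(z - 2).
Answer: -log(z) - 3*log(z - 3) + 2*log(z - 2).


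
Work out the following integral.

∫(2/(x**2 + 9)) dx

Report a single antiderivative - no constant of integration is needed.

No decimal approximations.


Answer: 2*atan(x/3)/3.


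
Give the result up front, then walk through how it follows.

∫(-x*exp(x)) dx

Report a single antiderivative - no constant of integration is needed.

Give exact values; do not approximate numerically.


The answer is -x*exp(x) + exp(x).
Step 1. Integrate ∫(-x*exp(x)) dx by parts with u = x, dv = (-exp(x)) dx, so v = -exp(x): now -x*exp(x) + ∫(exp(x)) dx.
Step 2. Evaluate the standard form: now -x*exp(x) + exp(x).
Answer: -x*exp(x) + exp(x).


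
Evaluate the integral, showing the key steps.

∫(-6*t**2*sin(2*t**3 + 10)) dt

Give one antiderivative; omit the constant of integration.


Step 1. Substitute u = t**3 + 5, turning ∫(-6*t**2*sin(2*t**3 + 10)) dt into ∫(-2*sin(2*u)) du: now ∫(-2*sin(2*u)) du.
Step 2. Evaluate the standard form: now cos(2*u).
Step 3. Substitute back u = t**3 + 5: now cos(2*t**3 + 10).
Answer: cos(2*t**3 + 10).


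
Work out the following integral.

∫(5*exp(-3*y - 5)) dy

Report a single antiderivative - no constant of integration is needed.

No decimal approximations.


Answer: -5*exp(-3*y - 5)/3.


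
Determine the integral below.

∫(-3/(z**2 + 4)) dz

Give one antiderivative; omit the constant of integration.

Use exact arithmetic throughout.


Answer: -3*atan(z/2)/2.


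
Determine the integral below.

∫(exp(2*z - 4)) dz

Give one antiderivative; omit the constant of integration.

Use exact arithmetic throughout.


Answer: exp(2*z - 4)/2.


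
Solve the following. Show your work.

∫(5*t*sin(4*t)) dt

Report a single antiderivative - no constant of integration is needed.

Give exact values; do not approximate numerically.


Step 1. Integrate ∫(5*t*sin(4*t)) dt by parts with u = t, dv = (5*sin(4*t)) dt, so v = -5*cos(4*t)/4: now -5*t*cos(4*t)/4 + ∫(5*cos(4*t)/4) dt.
Step 2. Evaluate the standard form: now -5*t*cos(4*t)/4 + 5*sin(4*t)/16.
Answer: -5*t*cos(4*t)/4 + 5*sin(4*t)/16.


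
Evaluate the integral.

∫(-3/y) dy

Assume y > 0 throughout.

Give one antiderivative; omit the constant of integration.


Answer: -3*log(y).


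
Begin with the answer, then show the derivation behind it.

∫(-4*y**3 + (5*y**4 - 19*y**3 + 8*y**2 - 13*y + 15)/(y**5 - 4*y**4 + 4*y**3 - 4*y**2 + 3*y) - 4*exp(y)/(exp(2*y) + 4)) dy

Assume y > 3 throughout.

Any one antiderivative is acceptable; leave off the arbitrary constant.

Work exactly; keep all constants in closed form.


The answer is -y**4 + 5*log(y) - log(y - 3) + log(y - 1) + 3*atan(y) - 2*atan(exp(y)/2).
Step 1. Rewrite: now ∫(-4*y**3) dy + ∫(-4*exp(y)/(exp(2*y) + 4)) dy + ∫((5*y**4 - 19*y**3 + 8*y**2 - 13*y + 15)/(y**5 - 4*y**4 + 4*y**3 - 4*y**2 + 3*y)) dy.
Step 2. Substitute u = exp(y), turning ∫(-4*exp(y)/(exp(2*y) + 4)) dy into ∫(-4/(u**2 + 4)) du: now ∫(-4*y**3) dy + ∫((5*y**4 - 19*y**3 + 8*y**2 - 13*y + 15)/(y**5 - 4*y**4 + 4*y**3 - 4*y**2 + 3*y)) dy + ∫(-4/(u**2 + 4)) du.
Step 3. Evaluate the standard form: now -2*atan(u/2) + ∫(-4*y**3) dy + ∫((5*y**4 - 19*y**3 + 8*y**2 - 13*y + 15)/(y**5 - 4*y**4 + 4*y**3 - 4*y**2 + 3*y)) dy.
Step 4. Substitute back u = exp(y): now -2*atan(exp(y)/2) + ∫(-4*y**3) dy + ∫((5*y**4 - 19*y**3 + 8*y**2 - 13*y + 15)/(y**5 - 4*y**4 + 4*y**3 - 4*y**2 + 3*y)) dy.
Step 5. Decompose ∫((5*y**4 - 19*y**3 + 8*y**2 - 13*y + 15)/(y**5 - 4*y**4 + 4*y**3 - 4*y**2 + 3*y)) dy by partial fractions, (5*y**4 - 19*y**3 + 8*y**2 - 13*y + 15)/(y**5 - 4*y**4 + 4*y**3 - 4*y**2 + 3*y) = 3/(y**2 + 1) + 1/(y - 1) - 1/(y - 3) + 5/y: now -2*atan(exp(y)/2) + ∫(5/y) dy + ∫(-4*y**3) dy + ∫(-1/(y - 3)) dy + ∫(1/(y - 1)) dy + ∫(3/(y**2 + 1)) dy.
Step 6. Evaluate the standard form [assuming y > 3]: now -log(y - 3) - 2*atan(exp(y)/2) + ∫(5/y) dy + ∫(-4*y**3) dy + ∫(1/(y - 1)) dy + ∫(3/(y**2 + 1)) dy.
Step 7. Evaluate the standard form [assuming y > 0]: now 5*log(y) - log(y - 3) - 2*atan(exp(y)/2) + ∫(-4*y**3) dy + ∫(1/(y - 1)) dy + ∫(3/(y**2 + 1)) dy.
Step 8. Evaluate the standard form [assuming y > 1]: now 5*log(y) - log(y - 3) + log(y - 1) - 2*atan(exp(y)/2) + ∫(-4*y**3) dy + ∫(3/(y**2 + 1)) dy.
Step 9. Evaluate the standard form: now 5*log(y) - log(y - 3) + log(y - 1) + 3*atan(y) - 2*atan(exp(y)/2) + ∫(-4*y**3) dy.
Step 10. Evaluate the standard form: now -y**4 + 5*log(y) - log(y - 3) + log(y - 1) + 3*atan(y) - 2*atan(exp(y)/2).
Answer: -y**4 + 5*log(y) - log(y - 3) + log(y - 1) + 3*atan(y) - 2*atan(exp(y)/2).


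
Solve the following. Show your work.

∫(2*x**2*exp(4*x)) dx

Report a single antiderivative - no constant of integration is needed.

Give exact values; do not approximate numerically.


Step 1. Integrate ∫(2*x**2*exp(4*x)) dx by parts with u = x**2, dv = (2*exp(4*x)) dx, so v = exp(4*x)/2: now x**2*exp(4*x)/2 + ∫(-x*exp(4*x)) dx.
Step 2. Integrate ∫(-x*exp(4*x)) dx by parts with u = x, dv = (-exp(4*x)) dx, so v = -exp(4*x)/4: now x**2*exp(4*x)/2 - x*exp(4*x)/4 + ∫(exp(4*x)/4) dx.
Step 3. Evaluate the standard form: now x**2*exp(4*x)/2 - x*exp(4*x)/4 + exp(4*x)/16.
Answer: x**2*exp(4*x)/2 - x*exp(4*x)/4 + exp(4*x)/16.


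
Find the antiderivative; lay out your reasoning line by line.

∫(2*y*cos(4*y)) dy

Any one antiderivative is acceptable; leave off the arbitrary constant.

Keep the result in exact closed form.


Step 1. Integrate ∫(2*y*cos(4*y)) dy by parts with u = y, dv = (2*cos(4*y)) dy, so v = sin(4*y)/2: now y*sin(4*y)/2 + ∫(-sin(4*y)/2) dy.
Step 2. Evaluate the standard form: now y*sin(4*y)/2 + cos(4*y)/8.
Answer: y*sin(4*y)/2 + cos(4*y)/8.


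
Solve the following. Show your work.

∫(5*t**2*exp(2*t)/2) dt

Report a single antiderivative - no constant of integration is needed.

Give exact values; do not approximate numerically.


Step 1. Integrate ∫(5*t**2*exp(2*t)/2) dt by parts with u = t**2, dv = (5*exp(2*t)/2) dt, so v = 5*exp(2*t)/4: now 5*t**2*exp(2*t)/4 + ∫(-5*t*exp(2*t)/2) dt.
Step 2. Integrate ∫(-5*t*exp(2*t)/2) dt by parts with u = t, dv = (-5*exp(2*t)/2) dt, so v = -5*exp(2*t)/4: now 5*t**2*exp(2*t)/4 - 5*t*exp(2*t)/4 + ∫(5*exp(2*t)/4) dt.
Step 3. Evaluate the standard form: now 5*t**2*exp(2*t)/4 - 5*t*exp(2*t)/4 + 5*exp(2*t)/8.
Answer: 5*t**2*exp(2*t)/4 - 5*t*exp(2*t)/4 + 5*exp(2*t)/8.


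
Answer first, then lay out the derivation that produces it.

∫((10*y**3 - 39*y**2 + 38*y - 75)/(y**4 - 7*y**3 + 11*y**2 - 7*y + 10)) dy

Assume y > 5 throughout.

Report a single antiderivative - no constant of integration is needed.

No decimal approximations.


The answer is 5*log(y - 5) + 5*log(y - 2) - 4*atan(y).
Step 1. Decompose ∫((10*y**3 - 39*y**2 + 38*y - 75)/(y**4 - 7*y**3 + 11*y**2 - 7*y + 10)) dy by partial fractions, (10*y**3 - 39*y**2 + 38*y - 75)/(y**4 - 7*y**3 + 11*y**2 - 7*y + 10) = -4/(y**2 + 1) + 5/(y - 2) + 5/(y - 5): now ∫(5/(y - 5)) dy + ∫(5/(y - 2)) dy + ∫(-4/(y**2 + 1)) dy.
Step 2. Evaluate the standard form [assuming y > 5]: now 5*log(y - 5) + ∫(5/(y - 2)) dy + ∫(-4/(y**2 + 1)) dy.
Step 3. Evaluate the standard form [assuming y > 2]: now 5*log(y - 5) + 5*log(y - 2) + ∫(-4/(y**2 + 1)) dy.
Step 4. Evaluate the standard form: now 5*log(y - 5) + 5*log(y - 2) - 4*atan(y).
Answer: 5*log(y - 5) + 5*log(y - 2) - 4*atan(y).


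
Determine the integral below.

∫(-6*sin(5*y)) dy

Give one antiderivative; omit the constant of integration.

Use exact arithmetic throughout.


Answer: 6*cos(5*y)/5.


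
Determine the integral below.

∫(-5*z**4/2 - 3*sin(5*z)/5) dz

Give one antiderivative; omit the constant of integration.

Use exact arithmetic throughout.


Answer: -z**5/2 + 3*cos(5*z)/25.


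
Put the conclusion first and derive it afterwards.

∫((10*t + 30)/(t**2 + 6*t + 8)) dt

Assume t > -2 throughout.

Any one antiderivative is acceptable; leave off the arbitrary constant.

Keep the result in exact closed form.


The answer is 5*log(t + 2) + 5*log(t + 4).
Step 1. Decompose ∫((10*t + 30)/(t**2 + 6*t + 8)) dt by partial fractions, (10*t + 30)/(t**2 + 6*t + 8) = 5/(t + 4) + 5/(t + 2): now ∫(5/(t + 2)) dt + ∫(5/(t + 4)) dt.
Step 2. Evaluate the standard form [assuming t > -2]: now 5*log(t + 2) + ∫(5/(t + 4)) dt.
Step 3. Evaluate the standard form [assuming t > -4]: now 5*log(t + 2) + 5*log(t + 4).
Answer: 5*log(t + 2) + 5*log(t + 4).


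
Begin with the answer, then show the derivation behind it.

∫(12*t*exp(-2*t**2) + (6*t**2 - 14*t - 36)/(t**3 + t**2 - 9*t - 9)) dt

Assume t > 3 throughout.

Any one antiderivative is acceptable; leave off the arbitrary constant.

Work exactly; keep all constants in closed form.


The answer is -log(t - 3) + 2*log(t + 1) + 5*log(t + 3) - 3*exp(-2*t**2).
Step 1. Rewrite: now ∫(12*t*exp(-2*t**2)) dt + ∫((6*t**2 - 14*t - 36)/(t**3 + t**2 - 9*t - 9)) dt.
Step 2. Decompose ∫((6*t**2 - 14*t - 36)/(t**3 + t**2 - 9*t - 9)) dt by partial fractions, (6*t**2 - 14*t - 36)/(t**3 + t**2 - 9*t - 9) = 5/(t + 3) + 2/(t + 1) - 1/(t - 3): now ∫(12*t*exp(-2*t**2)) dt + ∫(-1/(t - 3)) dt + ∫(2/(t + 1)) dt + ∫(5/(t + 3)) dt.
Step 3. Evaluate the standard form [assuming t > -1]: now 2*log(t + 1) + ∫(12*t*exp(-2*t**2)) dt + ∫(-1/(t - 3)) dt + ∫(5/(t + 3)) dt.
Step 4. Evaluate the standard form [assuming t > -3]: now 2*log(t + 1) + 5*log(t + 3) + ∫(12*t*exp(-2*t**2)) dt + ∫(-1/(t - 3)) dt.
Step 5. Evaluate the standard form [assuming t > 3]: now -log(t - 3) + 2*log(t + 1) + 5*log(t + 3) + ∫(12*t*exp(-2*t**2)) dt.
Step 6. Substitute u = t**2, turning ∫(12*t*exp(-2*t**2)) dt into ∫(6*exp(-2*u)) du: now -log(t - 3) + 2*log(t + 1) + 5*log(t + 3) + ∫(6*exp(-2*u)) du.
Step 7. Evaluate the standard form: now -log(t - 3) + 2*log(t + 1) + 5*log(t + 3) - 3*exp(-2*u).
Step 8. Substitute back u = t**2: now -log(t - 3) + 2*log(t + 1) + 5*log(t + 3) - 3*exp(-2*t**2).
Answer: -log(t - 3) + 2*log(t + 1) + 5*log(t + 3) - 3*exp(-2*t**2).


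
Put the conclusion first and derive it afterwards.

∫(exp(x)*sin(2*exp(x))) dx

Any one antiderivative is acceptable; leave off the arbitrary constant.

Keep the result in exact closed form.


The answer is -cos(2*exp(x))/2.
Step 1. Substitute u = exp(x), turning ∫(exp(x)*sin(2*exp(x))) dx into ∫(sin(2*u)) du: now ∫(sin(2*u)) du.
Step 2. Evaluate the standard form: now -cos(2*u)/2.
Step 3. Substitute back u = exp(x): now -cos(2*exp(x))/2.
Answer: -cos(2*exp(x))/2.


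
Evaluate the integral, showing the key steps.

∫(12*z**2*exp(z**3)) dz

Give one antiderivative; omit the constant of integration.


Step 1. Substitute u = z**3, turning ∫(12*z**2*exp(z**3)) dz into ∫(4*exp(u)) du: now ∫(4*exp(u)) du.
Step 2. Evaluate the standard form: now 4*exp(u).
Step 3. Substitute back u = z**3: now 4*exp(z**3).
Answer: 4*exp(z**3).


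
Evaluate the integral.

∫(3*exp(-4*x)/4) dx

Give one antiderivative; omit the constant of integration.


Answer: -3*exp(-4*x)/16.


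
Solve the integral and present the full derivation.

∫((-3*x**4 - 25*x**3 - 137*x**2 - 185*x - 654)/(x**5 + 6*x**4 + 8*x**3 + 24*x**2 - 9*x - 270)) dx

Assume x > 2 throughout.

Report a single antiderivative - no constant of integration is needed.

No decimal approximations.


Step 1. Decompose ∫((-3*x**4 - 25*x**3 - 137*x**2 - 185*x - 654)/(x**5 + 6*x**4 + 8*x**3 + 24*x**2 - 9*x - 270)) dx by partial fractions, (-3*x**4 - 25*x**3 - 137*x**2 - 185*x - 654)/(x**5 + 6*x**4 + 8*x**3 + 24*x**2 - 9*x - 270) = -4/(x**2 + 9) - 4/(x + 5) + 5/(x + 3) - 4/(x - 2): now ∫(-4/(x - 2)) dx + ∫(5/(x + 3)) dx + ∫(-4/(x + 5)) dx + ∫(-4/(x**2 + 9)) dx.
Step 2. Evaluate the standard form [assuming x > -3]: now 5*log(x + 3) + ∫(-4/(x - 2)) dx + ∫(-4/(x + 5)) dx + ∫(-4/(x**2 + 9)) dx.
Step 3. Evaluate the standard form [assuming x > 2]: now -4*log(x - 2) + 5*log(x + 3) + ∫(-4/(x + 5)) dx + ∫(-4/(x**2 + 9)) dx.
Step 4. Evaluate the standard form [assuming x > -5]: now -4*log(x - 2) + 5*log(x + 3) - 4*log(x + 5) + ∫(-4/(x**2 + 9)) dx.
Step 5. Evaluate the standard form: now -4*log(x - 2) + 5*log(x + 3) - 4*log(x + 5) - 4*atan(x/3)/3.
Answer: -4*log(x - 2) + 5*log(x + 3) - 4*log(x + 5) - 4*atan(x/3)/3.


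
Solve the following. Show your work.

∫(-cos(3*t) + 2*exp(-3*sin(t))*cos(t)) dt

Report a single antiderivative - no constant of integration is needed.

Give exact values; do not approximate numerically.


Step 1. Rewrite: now ∫(2*exp(-3*sin(t))*cos(t)) dt + ∫(-cos(3*t)) dt.
Step 2. Evaluate the standard form: now -sin(3*t)/3 + ∫(2*exp(-3*sin(t))*cos(t)) dt.
Step 3. Substitute u = sin(t), turning ∫(2*exp(-3*sin(t))*cos(t)) dt into ∫(2*exp(-3*u)) du: now -sin(3*t)/3 + ∫(2*exp(-3*u)) du.
Step 4. Evaluate the standard form: now -sin(3*t)/3 - 2*exp(-3*u)/3.
Step 5. Substitute back u = sin(t): now -sin(3*t)/3 - 2*exp(-3*sin(t))/3.
Answer: -sin(3*t)/3 - 2*exp(-3*sin(t))/3.


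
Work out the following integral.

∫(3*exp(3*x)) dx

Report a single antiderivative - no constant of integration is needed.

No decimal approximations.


Answer: exp(3*x).


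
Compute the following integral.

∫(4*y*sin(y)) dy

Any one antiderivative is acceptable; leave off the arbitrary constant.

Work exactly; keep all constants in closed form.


Answer: -4*y*cos(y) + 4*sin(y).


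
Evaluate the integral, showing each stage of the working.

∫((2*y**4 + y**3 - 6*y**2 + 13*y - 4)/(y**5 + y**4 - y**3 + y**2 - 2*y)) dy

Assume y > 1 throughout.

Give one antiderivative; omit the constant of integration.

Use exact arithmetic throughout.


Step 1. Decompose ∫((2*y**4 + y**3 - 6*y**2 + 13*y - 4)/(y**5 + y**4 - y**3 + y**2 - 2*y)) dy by partial fractions, (2*y**4 + y**3 - 6*y**2 + 13*y - 4)/(y**5 + y**4 - y**3 + y**2 - 2*y) = -4/(y**2 + 1) - 1/(y + 2) + 1/(y - 1) + 2/y: now ∫(2/y) dy + ∫(1/(y - 1)) dy + ∫(-1/(y + 2)) dy + ∫(-4/(y**2 + 1)) dy.
Step 2. Evaluate the standard form [assuming y > -2]: now -log(y + 2) + ∫(2/y) dy + ∫(1/(y - 1)) dy + ∫(-4/(y**2 + 1)) dy.
Step 3. Evaluate the standard form [assuming y > 1]: now log(y - 1) - log(y + 2) + ∫(2/y) dy + ∫(-4/(y**2 + 1)) dy.
Step 4. Evaluate the standard form [assuming y > 0]: now 2*log(y) + log(y - 1) - log(y + 2) + ∫(-4/(y**2 + 1)) dy.
Step 5. Evaluate the standard form: now 2*log(y) + log(y - 1) - log(y + 2) - 4*atan(y).
Answer: 2*log(y) + log(y - 1) - log(y + 2) - 4*atan(y).


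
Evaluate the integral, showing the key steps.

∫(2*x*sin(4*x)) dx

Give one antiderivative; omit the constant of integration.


Step 1. Integrate ∫(2*x*sin(4*x)) dx by parts with u = x, dv = (2*sin(4*x)) dx, so v = -cos(4*x)/2: now -x*cos(4*x)/2 + ∫(cos(4*x)/2) dx.
Step 2. Evaluate the standard form: now -x*cos(4*x)/2 + sin(4*x)/8.
Answer: -x*cos(4*x)/2 + sin(4*x)/8.


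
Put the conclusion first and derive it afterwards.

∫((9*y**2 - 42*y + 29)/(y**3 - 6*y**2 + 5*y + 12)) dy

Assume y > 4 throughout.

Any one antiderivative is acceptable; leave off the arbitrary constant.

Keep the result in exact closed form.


The answer is log(y - 4) + 4*log(y - 3) + 4*log(y + 1).
Step 1. Decompose ∫((9*y**2 - 42*y + 29)/(y**3 - 6*y**2 + 5*y + 12)) dy by partial fractions, (9*y**2 - 42*y + 29)/(y**3 - 6*y**2 + 5*y + 12) = 4/(y + 1) + 4/(y - 3) + 1/(y - 4): now ∫(1/(y - 4)) dy + ∫(4/(y - 3)) dy + ∫(4/(y + 1)) dy.
Step 2. Evaluate the standard form [assuming y > 4]: now log(y - 4) + ∫(4/(y - 3)) dy + ∫(4/(y + 1)) dy.
Step 3. Evaluate the standard form [assuming y > 3]: now log(y - 4) + 4*log(y - 3) + ∫(4/(y + 1)) dy.
Step 4. Evaluate the standard form [assuming y > -1]: now log(y - 4) + 4*log(y - 3) + 4*log(y + 1).
Answer: log(y - 4) + 4*log(y - 3) + 4*log(y + 1).


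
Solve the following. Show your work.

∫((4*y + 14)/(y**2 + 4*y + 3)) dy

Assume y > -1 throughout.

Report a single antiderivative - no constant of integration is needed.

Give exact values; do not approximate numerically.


Step 1. Decompose ∫((4*y + 14)/(y**2 + 4*y + 3)) dy by partial fractions, (4*y + 14)/(y**2 + 4*y + 3) = -1/(y + 3) + 5/(y + 1): now ∫(5/(y + 1)) dy + ∫(-1/(y + 3)) dy.
Step 2. Evaluate the standard form [assuming y > -1]: now 5*log(y + 1) + ∫(-1/(y + 3)) dy.
Step 3. Evaluate the standard form [assuming y > -3]: now 5*log(y + 1) - log(y + 3).
Answer: 5*log(y + 1) - log(y + 3).


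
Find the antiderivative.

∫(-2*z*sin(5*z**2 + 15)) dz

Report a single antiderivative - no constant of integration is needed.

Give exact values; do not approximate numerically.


Answer: cos(5*z**2 + 15)/5.


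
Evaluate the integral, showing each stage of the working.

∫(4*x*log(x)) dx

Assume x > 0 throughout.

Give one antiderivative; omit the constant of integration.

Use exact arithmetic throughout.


Step 1. Integrate ∫(4*x*log(x)) dx by parts with u = log(x), dv = (4*x) dx, so v = 2*x**2 [assuming x > 0]: now 2*x**2*log(x) + ∫(-2*x) dx.
Step 2. Evaluate the standard form: now 2*x**2*log(x) - x**2.
Answer: 2*x**2*log(x) - x**2.


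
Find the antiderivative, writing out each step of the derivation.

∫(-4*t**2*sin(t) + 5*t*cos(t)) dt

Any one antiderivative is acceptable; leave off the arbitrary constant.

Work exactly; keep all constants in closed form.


Step 1. Rewrite: now ∫(5*t*cos(t)) dt + ∫(-4*t**2*sin(t)) dt.
Step 2. Integrate ∫(5*t*cos(t)) dt by parts with u = t, dv = (5*cos(t)) dt, so v = 5*sin(t): now 5*t*sin(t) + ∫(-4*t**2*sin(t)) dt + ∫(-5*sin(t)) dt.
Step 3. Evaluate the standard form: now 5*t*sin(t) + 5*cos(t) + ∫(-4*t**2*sin(t)) dt.
Step 4. Integrate ∫(-4*t**2*sin(t)) dt by parts with u = t**2, dv = (-4*sin(t)) dt, so v = 4*cos(t): now 4*t**2*cos(t) + 5*t*sin(t) + 5*cos(t) + ∫(-8*t*cos(t)) dt.
Step 5. Integrate ∫(-8*t*cos(t)) dt by parts with u = t, dv = (-8*cos(t)) dt, so v = -8*sin(t): now 4*t**2*cos(t) - 3*t*sin(t) + 5*cos(t) + ∫(8*sin(t)) dt.
Step 6. Evaluate the standard form: now 4*t**2*cos(t) - 3*t*sin(t) - 3*cos(t).
Answer: 4*t**2*cos(t) - 3*t*sin(t) - 3*cos(t).


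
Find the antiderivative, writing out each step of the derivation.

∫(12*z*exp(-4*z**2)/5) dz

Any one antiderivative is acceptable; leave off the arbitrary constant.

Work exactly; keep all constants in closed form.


Step 1. Substitute u = z**2, turning ∫(12*z*exp(-4*z**2)/5) dz into ∫(6*exp(-4*u)/5) du: now ∫(6*exp(-4*u)/5) du.
Step 2. Evaluate the standard form: now -3*exp(-4*u)/10.
Step 3. Substitute back u = z**2: now -3*exp(-4*z**2)/10.
Answer: -3*exp(-4*z**2)/10.


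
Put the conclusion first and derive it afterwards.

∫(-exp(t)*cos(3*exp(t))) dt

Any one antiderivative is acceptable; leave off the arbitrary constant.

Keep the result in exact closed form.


The answer is -sin(3*exp(t))/3.
Step 1. Substitute u = exp(t), turning ∫(-exp(t)*cos(3*exp(t))) dt into ∫(-cos(3*u)) du: now ∫(-cos(3*u)) du.
Step 2. Evaluate the standard form: now -sin(3*u)/3.
Step 3. Substitute back u = exp(t): now -sin(3*exp(t))/3.
Answer: -sin(3*exp(t))/3.


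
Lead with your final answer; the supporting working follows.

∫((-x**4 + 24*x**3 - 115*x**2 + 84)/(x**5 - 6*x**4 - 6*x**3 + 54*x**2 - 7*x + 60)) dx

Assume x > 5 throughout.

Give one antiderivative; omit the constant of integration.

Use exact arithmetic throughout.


The answer is -2*log(x - 5) + 4*log(x - 4) - 3*log(x + 3) + 3*atan(x).
Step 1. Decompose ∫((-x**4 + 24*x**3 - 115*x**2 + 84)/(x**5 - 6*x**4 - 6*x**3 + 54*x**2 - 7*x + 60)) dx by partial fractions, (-x**4 + 24*x**3 - 115*x**2 + 84)/(x**5 - 6*x**4 - 6*x**3 + 54*x**2 - 7*x + 60) = 3/(x**2 + 1) - 3/(x + 3) + 4/(x - 4) - 2/(x - 5): now ∫(-2/(x - 5)) dx + ∫(4/(x - 4)) dx + ∫(-3/(x + 3)) dx + ∫(3/(x**2 + 1)) dx.
Step 2. Evaluate the standard form [assuming x > 5]: now -2*log(x - 5) + ∫(4/(x - 4)) dx + ∫(-3/(x + 3)) dx + ∫(3/(x**2 + 1)) dx.
Step 3. Evaluate the standard form [assuming x > 4]: now -2*log(x - 5) + 4*log(x - 4) + ∫(-3/(x + 3)) dx + ∫(3/(x**2 + 1)) dx.
Step 4. Evaluate the standard form [assuming x > -3]: now -2*log(x - 5) + 4*log(x - 4) - 3*log(x + 3) + ∫(3/(x**2 + 1)) dx.
Step 5. Evaluate the standard form: now -2*log(x - 5) + 4*log(x - 4) - 3*log(x + 3) + 3*atan(x).
Answer: -2*log(x - 5) + 4*log(x - 4) - 3*log(x + 3) + 3*atan(x).


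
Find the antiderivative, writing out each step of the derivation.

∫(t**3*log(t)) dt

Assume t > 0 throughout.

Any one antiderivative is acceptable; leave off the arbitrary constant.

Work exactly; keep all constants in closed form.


Step 1. Integrate ∫(t**3*log(t)) dt by parts with u = log(t), dv = (t**3) dt, so v = t**4/4 [assuming t > 0]: now t**4*log(t)/4 + ∫(-t**3/4) dt.
Step 2. Evaluate the standard form: now t**4*log(t)/4 - t**4/16.
Answer: t**4*log(t)/4 - t**4/16.


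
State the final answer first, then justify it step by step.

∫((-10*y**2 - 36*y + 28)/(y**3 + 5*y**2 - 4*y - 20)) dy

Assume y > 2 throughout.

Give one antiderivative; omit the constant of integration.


The answer is -3*log(y - 2) - 5*log(y + 2) - 2*log(y + 5).
Step 1. Decompose ∫((-10*y**2 - 36*y + 28)/(y**3 + 5*y**2 - 4*y - 20)) dy by partial fractions, (-10*y**2 - 36*y + 28)/(y**3 + 5*y**2 - 4*y - 20) = -2/(y + 5) - 5/(y + 2) - 3/(y - 2): now ∫(-3/(y - 2)) dy + ∫(-5/(y + 2)) dy + ∫(-2/(y + 5)) dy.
Step 2. Evaluate the standard form [assuming y > 2]: now -3*log(y - 2) + ∫(-5/(y + 2)) dy + ∫(-2/(y + 5)) dy.
Step 3. Evaluate the standard form [assuming y > -5]: now -3*log(y - 2) - 2*log(y + 5) + ∫(-5/(y + 2)) dy.
Step 4. Evaluate the standard form [assuming y > -2]: now -3*log(y - 2) - 5*log(y + 2) - 2*log(y + 5).
Answer: -3*log(y - 2) - 5*log(y + 2) - 2*log(y + 5).


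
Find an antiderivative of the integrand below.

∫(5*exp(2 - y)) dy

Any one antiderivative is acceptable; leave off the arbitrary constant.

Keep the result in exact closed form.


Answer: -5*exp(2 - y).


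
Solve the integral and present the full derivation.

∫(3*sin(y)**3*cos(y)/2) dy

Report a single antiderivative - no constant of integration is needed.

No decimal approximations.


Step 1. Substitute u = sin(y), turning ∫(3*sin(y)**3*cos(y)/2) dy into ∫(3*u**3/2) du: now ∫(3*u**3/2) du.
Step 2. Evaluate the standard form: now 3*u**4/8.
Step 3. Substitute back u = sin(y): now 3*sin(y)**4/8.
Answer: 3*sin(y)**4/8.


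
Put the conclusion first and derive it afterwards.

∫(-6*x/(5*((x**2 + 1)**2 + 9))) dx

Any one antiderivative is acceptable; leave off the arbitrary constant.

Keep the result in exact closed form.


The answer is -atan(x**2/3 + 1/3)/5.
Step 1. Substitute u = x**2 + 1, turning ∫(-6*x/(5*((x**2 + 1)**2 + 9))) dx into ∫(-3/(5*(u**2 + 9))) du: now ∫(-3/(5*(u**2 + 9))) du.
Step 2. Evaluate the standard form: now -atan(u/3)/5.
Step 3. Substitute back u = x**2 + 1: now -atan(x**2/3 + 1/3)/5.
Answer: -atan(x**2/3 + 1/3)/5.


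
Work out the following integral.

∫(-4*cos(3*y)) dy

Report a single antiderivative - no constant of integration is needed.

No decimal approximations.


Answer: -4*sin(3*y)/3.


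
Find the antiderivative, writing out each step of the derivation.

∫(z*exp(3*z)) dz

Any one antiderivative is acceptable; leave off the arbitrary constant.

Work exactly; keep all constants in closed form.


Step 1. Integrate ∫(z*exp(3*z)) dz by parts with u = z, dv = (exp(3*z)) dz, so v = exp(3*z)/3: now z*exp(3*z)/3 + ∫(-exp(3*z)/3) dz.
Step 2. Evaluate the standard form: now z*exp(3*z)/3 - exp(3*z)/9.
Answer: z*exp(3*z)/3 - exp(3*z)/9.


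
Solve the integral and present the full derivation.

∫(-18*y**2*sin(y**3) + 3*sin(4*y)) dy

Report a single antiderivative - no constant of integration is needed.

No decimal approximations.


Step 1. Rewrite: now ∫(-18*y**2*sin(y**3)) dy + ∫(3*sin(4*y)) dy.
Step 2. Evaluate the standard form: now -3*cos(4*y)/4 + ∫(-18*y**2*sin(y**3)) dy.
Step 3. Substitute u = y**3, turning ∫(-18*y**2*sin(y**3)) dy into ∫(-6*sin(u)) du: now -3*cos(4*y)/4 + ∫(-6*sin(u)) du.
Step 4. Evaluate the standard form: now 6*cos(u) - 3*cos(4*y)/4.
Step 5. Substitute back u = y**3: now -3*cos(4*y)/4 + 6*cos(y**3).
Answer: -3*cos(4*y)/4 + 6*cos(y**3).


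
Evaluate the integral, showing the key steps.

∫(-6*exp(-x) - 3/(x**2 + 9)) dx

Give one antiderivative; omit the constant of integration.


Step 1. Rewrite: now ∫(-3/(x**2 + 9)) dx + ∫(-6*exp(-x)) dx.
Step 2. Evaluate the standard form: now -atan(x/3) + ∫(-6*exp(-x)) dx.
Step 3. Evaluate the standard form: now -atan(x/3) + 6*exp(-x).
Answer: -atan(x/3) + 6*exp(-x).


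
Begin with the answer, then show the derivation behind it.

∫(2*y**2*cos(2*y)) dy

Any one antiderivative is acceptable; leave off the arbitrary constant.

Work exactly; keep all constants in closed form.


The answer is y**2*sin(2*y) + y*cos(2*y) - sin(2*y)/2.
Step 1. Integrate ∫(2*y**2*cos(2*y)) dy by parts with u = y**2, dv = (2*cos(2*y)) dy, so v = sin(2*y): now y**2*sin(2*y) + ∫(-2*y*sin(2*y)) dy.
Step 2. Integrate ∫(-2*y*sin(2*y)) dy by parts with u = y, dv = (-2*sin(2*y)) dy, so v = cos(2*y): now y**2*sin(2*y) + y*cos(2*y) + ∫(-cos(2*y)) dy.
Step 3. Evaluate the standard form: now y**2*sin(2*y) + y*cos(2*y) - sin(2*y)/2.
Answer: y**2*sin(2*y) + y*cos(2*y) - sin(2*y)/2.


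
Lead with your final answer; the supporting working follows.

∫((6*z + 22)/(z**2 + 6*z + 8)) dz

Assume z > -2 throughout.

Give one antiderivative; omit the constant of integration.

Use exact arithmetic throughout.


The answer is 5*log(z + 2) + log(z + 4).
Step 1. Decompose ∫((6*z + 22)/(z**2 + 6*z + 8)) dz by partial fractions, (6*z + 22)/(z**2 + 6*z + 8) = 1/(z + 4) + 5/(z + 2): now ∫(5/(z + 2)) dz + ∫(1/(z + 4)) dz.
Step 2. Evaluate the standard form [assuming z > -4]: now log(z + 4) + ∫(5/(z + 2)) dz.
Step 3. Evaluate the standard form [assuming z > -2]: now 5*log(z + 2) + log(z + 4).
Answer: 5*log(z + 2) + log(z + 4).


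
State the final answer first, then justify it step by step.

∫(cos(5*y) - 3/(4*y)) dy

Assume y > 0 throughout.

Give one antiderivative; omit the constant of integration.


The answer is -3*log(y)/4 + sin(5*y)/5.
Step 1. Rewrite: now ∫(-3/(4*y)) dy + ∫(cos(5*y)) dy.
Step 2. Evaluate the standard form [assuming y > 0]: now -3*log(y)/4 + ∫(cos(5*y)) dy.
Step 3. Evaluate the standard form: now -3*log(y)/4 + sin(5*y)/5.
Answer: -3*log(y)/4 + sin(5*y)/5.


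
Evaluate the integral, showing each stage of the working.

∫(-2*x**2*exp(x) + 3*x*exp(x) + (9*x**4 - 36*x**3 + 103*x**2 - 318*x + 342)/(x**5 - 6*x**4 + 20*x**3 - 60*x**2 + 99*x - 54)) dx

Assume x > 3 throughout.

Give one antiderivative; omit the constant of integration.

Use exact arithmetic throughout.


Step 1. Rewrite: now ∫(3*x*exp(x)) dx + ∫(-2*x**2*exp(x)) dx + ∫((9*x**4 - 36*x**3 + 103*x**2 - 318*x + 342)/(x**5 - 6*x**4 + 20*x**3 - 60*x**2 + 99*x - 54)) dx.
Step 2. Decompose ∫((9*x**4 - 36*x**3 + 103*x**2 - 318*x + 342)/(x**5 - 6*x**4 + 20*x**3 - 60*x**2 + 99*x - 54)) dx by partial fractions, (9*x**4 - 36*x**3 + 103*x**2 - 318*x + 342)/(x**5 - 6*x**4 + 20*x**3 - 60*x**2 + 99*x - 54) = 3/(x**2 + 9) + 5/(x - 1) + 2/(x - 2) + 2/(x - 3): now ∫(3*x*exp(x)) dx + ∫(-2*x**2*exp(x)) dx + ∫(2/(x - 3)) dx + ∫(2/(x - 2)) dx + ∫(5/(x - 1)) dx + ∫(3/(x**2 + 9)) dx.
Step 3. Evaluate the standard form [assuming x > 3]: now 2*log(x - 3) + ∫(3*x*exp(x)) dx + ∫(-2*x**2*exp(x)) dx + ∫(2/(x - 2)) dx + ∫(5/(x - 1)) dx + ∫(3/(x**2 + 9)) dx.
Step 4. Evaluate the standard form [assuming x > 1]: now 2*log(x - 3) + 5*log(x - 1) + ∫(3*x*exp(x)) dx + ∫(-2*x**2*exp(x)) dx + ∫(2/(x - 2)) dx + ∫(3/(x**2 + 9)) dx.
Step 5. Evaluate the standard form [assuming x > 2]: now 2*log(x - 3) + 2*log(x - 2) + 5*log(x - 1) + ∫(3*x*exp(x)) dx + ∫(-2*x**2*exp(x)) dx + ∫(3/(x**2 + 9)) dx.
Step 6. Evaluate the standard form: now 2*log(x - 3) + 2*log(x - 2) + 5*log(x - 1) + atan(x/3) + ∫(3*x*exp(x)) dx + ∫(-2*x**2*exp(x)) dx.
Step 7. Integrate ∫(3*x*exp(x)) dx by parts with u = x, dv = (3*exp(x)) dx, so v = 3*exp(x): now 3*x*exp(x) + 2*log(x - 3) + 2*log(x - 2) + 5*log(x - 1) + atan(x/3) + ∫(-2*x**2*exp(x)) dx + ∫(-3*exp(x)) dx.
Step 8. Evaluate the standard form: now 3*x*exp(x) - 3*exp(x) + 2*log(x - 3) + 2*log(x - 2) + 5*log(x - 1) + atan(x/3) + ∫(-2*x**2*exp(x)) dx.
Step 9. Integrate ∫(-2*x**2*exp(x)) dx by parts with u = x**2, dv = (-2*exp(x)) dx, so v = -2*exp(x): now -2*x**2*exp(x) + 3*x*exp(x) - 3*exp(x) + 2*log(x - 3) + 2*log(x - 2) + 5*log(x - 1) + atan(x/3) + ∫(4*x*exp(x)) dx.
Step 10. Integrate ∫(4*x*exp(x)) dx by parts with u = x, dv = (4*exp(x)) dx, so v = 4*exp(x): now -2*x**2*exp(x) + 7*x*exp(x) - 3*exp(x) + 2*log(x - 3) + 2*log(x - 2) + 5*log(x - 1) + atan(x/3) + ∫(-4*exp(x)) dx.
Step 11. Evaluate the standard form: now -2*x**2*exp(x) + 7*x*exp(x) - 7*exp(x) + 2*log(x - 3) + 2*log(x - 2) + 5*log(x - 1) + atan(x/3).
Answer: -2*x**2*exp(x) + 7*x*exp(x) - 7*exp(x) + 2*log(x - 3) + 2*log(x - 2) + 5*log(x - 1) + atan(x/3).


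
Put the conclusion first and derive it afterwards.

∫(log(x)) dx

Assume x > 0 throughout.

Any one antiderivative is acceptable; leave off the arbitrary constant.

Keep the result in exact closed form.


The answer is x*log(x) - x.
Step 1. Integrate ∫(log(x)) dx by parts with u = log(x), dv = (1) dx, so v = x [assuming x > 0]: now x*log(x) + ∫(-1) dx.
Step 2. Evaluate the standard form: now x*log(x) - x.
Answer: x*log(x) - x.


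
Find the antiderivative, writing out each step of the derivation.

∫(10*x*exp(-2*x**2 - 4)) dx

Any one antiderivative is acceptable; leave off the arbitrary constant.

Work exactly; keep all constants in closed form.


Step 1. Substitute u = x**2 + 2, turning ∫(10*x*exp(-2*x**2 - 4)) dx into ∫(5*exp(-2*u)) du: now ∫(5*exp(-2*u)) du.
Step 2. Evaluate the standard form: now -5*exp(-2*u)/2.
Step 3. Substitute back u = x**2 + 2: now -5*exp(-2*x**2 - 4)/2.
Answer: -5*exp(-2*x**2 - 4)/2.


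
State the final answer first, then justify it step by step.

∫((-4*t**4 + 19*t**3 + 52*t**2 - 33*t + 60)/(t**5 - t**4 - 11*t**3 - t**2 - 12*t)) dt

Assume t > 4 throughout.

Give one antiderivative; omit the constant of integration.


The answer is -5*log(t) + 2*log(t - 4) - log(t + 3) + 4*atan(t).
Step 1. Decompose ∫((-4*t**4 + 19*t**3 + 52*t**2 - 33*t + 60)/(t**5 - t**4 - 11*t**3 - t**2 - 12*t)) dt by partial fractions, (-4*t**4 + 19*t**3 + 52*t**2 - 33*t + 60)/(t**5 - t**4 - 11*t**3 - t**2 - 12*t) = 4/(t**2 + 1) - 1/(t + 3) + 2/(t - 4) - 5/t: now ∫(-5/t) dt + ∫(2/(t - 4)) dt + ∫(-1/(t + 3)) dt + ∫(4/(t**2 + 1)) dt.
Step 2. Evaluate the standard form [assuming t > -3]: now -log(t + 3) + ∫(-5/t) dt + ∫(2/(t - 4)) dt + ∫(4/(t**2 + 1)) dt.
Step 3. Evaluate the standard form [assuming t > 0]: now -5*log(t) - log(t + 3) + ∫(2/(t - 4)) dt + ∫(4/(t**2 + 1)) dt.
Step 4. Evaluate the standard form [assuming t > 4]: now -5*log(t) + 2*log(t - 4) - log(t + 3) + ∫(4/(t**2 + 1)) dt.
Step 5. Evaluate the standard form: now -5*log(t) + 2*log(t - 4) - log(t + 3) + 4*atan(t).
Answer: -5*log(t) + 2*log(t - 4) - log(t + 3) + 4*atan(t).
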